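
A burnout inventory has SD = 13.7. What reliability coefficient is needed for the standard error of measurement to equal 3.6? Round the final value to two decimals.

Required reliability = 1 − (SEM/SD)² = 1 − 0.06905 ≈ 0.93095

0.93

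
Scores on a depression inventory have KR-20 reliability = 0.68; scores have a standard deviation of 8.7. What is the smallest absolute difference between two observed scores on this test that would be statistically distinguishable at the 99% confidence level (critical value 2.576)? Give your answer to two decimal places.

SEM = 8.7000·√(1 − 0.6800) ≈ 4.9215
SE_diff = SEM · √2 ≈ 4.9215 · 1.4142 ≈ 6.9600
Minimum reliable difference = 2.576 · SE_diff ≈ 2.576 · 6.9600 ≈ 17.9290

17.93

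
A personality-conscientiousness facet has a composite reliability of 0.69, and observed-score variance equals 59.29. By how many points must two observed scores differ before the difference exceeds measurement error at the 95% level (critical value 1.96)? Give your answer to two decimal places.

σ = 59.29^(1/2) = 7.70000
SEM = 7.70000*√(1 − 0.69000) ≈ 4.28718
Standard error of the difference = 4.28718·√2 ≈ 6.06299
Minimum reliable difference = 1.96 * SE_diff ≈ 1.96 * 6.06299 ≈ 11.88345

11.88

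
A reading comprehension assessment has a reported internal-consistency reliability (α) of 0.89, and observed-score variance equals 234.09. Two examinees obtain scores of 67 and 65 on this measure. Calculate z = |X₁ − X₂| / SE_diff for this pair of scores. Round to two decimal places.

SD = √234.09 = 15.3000
The standard error of measurement is 15.3000*√(1 − 0.8900) ≈ 15.3000*0.3317 ≈ 5.0744.
Standard error of the difference = 5.0744·√2 ≈ 7.1763
z = |67 − 65| / 7.1763 = 2 / 7.1763 ≈ 0.2787

0.28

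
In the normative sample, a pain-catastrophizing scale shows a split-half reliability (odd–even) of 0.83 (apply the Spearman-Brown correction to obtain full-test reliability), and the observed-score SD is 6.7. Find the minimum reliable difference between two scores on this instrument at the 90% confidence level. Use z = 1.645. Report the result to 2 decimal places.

4.75

r_full = 2·0.83 / (1 + 0.83) ≈ 0.907
SEM = 6.700*√(1 − 0.907) ≈ 2.042
SE_diff = SEM * √2 ≈ 2.042 * 1.414 ≈ 2.888
Minimum reliable difference = 1.645 * SE_diff ≈ 1.645 * 2.888 ≈ 4.751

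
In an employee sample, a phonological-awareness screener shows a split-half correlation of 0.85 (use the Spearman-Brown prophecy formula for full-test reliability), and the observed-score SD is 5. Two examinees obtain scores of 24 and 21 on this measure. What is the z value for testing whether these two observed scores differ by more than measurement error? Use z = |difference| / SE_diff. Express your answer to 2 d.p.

1.49

Spearman-Brown: r = 2(0.85) / (1 + 0.85) = 1.700 / 1.850 ≈ 0.919
The standard error of measurement is 5.000×√(1 − 0.919) ≈ 5.000×0.285 ≈ 1.424.
SE_diff = SEM × √2 ≈ 1.424 × 1.414 ≈ 2.013
z = 3 / 2.013 ≈ 1.490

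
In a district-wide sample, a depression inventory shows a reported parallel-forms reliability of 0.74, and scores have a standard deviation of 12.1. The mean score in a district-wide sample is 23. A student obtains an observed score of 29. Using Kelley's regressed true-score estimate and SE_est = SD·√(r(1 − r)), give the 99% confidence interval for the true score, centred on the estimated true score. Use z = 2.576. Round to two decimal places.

[13.77, 41.11]

T̂ = 0.7400(29) + 0.2600(23) ≃ 27.4400
SE_est = SD · √(r(1 − r)) = 12.1000 · √0.1924 ≃ 12.1000 · 0.4386 ≃ 5.3075
CI = 27.4400 ± 2.576 · 5.3075 → [13.7679, 41.1121]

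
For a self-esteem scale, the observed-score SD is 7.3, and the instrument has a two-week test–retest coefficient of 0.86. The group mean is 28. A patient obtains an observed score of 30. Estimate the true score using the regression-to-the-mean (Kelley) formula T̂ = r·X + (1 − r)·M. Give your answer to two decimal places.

Estimated true score = 0.8600*30 + (1 − 0.8600)*28 ≈ 29.7200

29.72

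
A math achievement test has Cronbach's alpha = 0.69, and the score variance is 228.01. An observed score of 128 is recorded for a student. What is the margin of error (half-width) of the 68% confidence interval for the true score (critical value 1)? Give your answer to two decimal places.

SD = √228.01 ≈ 15.100
The standard error of measurement is 15.100×√(1 − 0.690) ≈ 15.100×0.557 ≈ 8.407.
1 × SEM ≈ 8.407

8.41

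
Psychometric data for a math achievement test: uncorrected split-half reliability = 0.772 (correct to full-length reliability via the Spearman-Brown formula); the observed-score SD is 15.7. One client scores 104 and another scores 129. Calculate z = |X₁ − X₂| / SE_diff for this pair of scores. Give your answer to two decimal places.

r_full = 2·0.772 / (1 + 0.772) ≈ 0.871
The standard error of measurement is 15.700×√(1 − 0.871) ≈ 15.700×0.359 ≈ 5.632.
Standard error of the difference = 5.632·√2 ≈ 7.964
z = |104 − 129| / 7.964 = 25 / 7.964 ≈ 3.139

3.14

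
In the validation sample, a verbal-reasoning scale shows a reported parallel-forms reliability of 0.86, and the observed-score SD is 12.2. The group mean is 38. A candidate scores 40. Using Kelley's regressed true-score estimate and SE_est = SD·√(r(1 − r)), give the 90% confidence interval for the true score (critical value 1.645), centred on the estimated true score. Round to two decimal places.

Estimated true score = 0.8600·40 + (1 − 0.8600)·38 ≈ 39.7200
SE_est = SD · √(r(1 − r)) = 12.2000 · √0.1204 ≈ 12.2000 · 0.3470 ≈ 4.2332
CI = 39.7200 ± 1.645 · 4.2332 → [32.7563, 46.6837]

[32.76, 46.68]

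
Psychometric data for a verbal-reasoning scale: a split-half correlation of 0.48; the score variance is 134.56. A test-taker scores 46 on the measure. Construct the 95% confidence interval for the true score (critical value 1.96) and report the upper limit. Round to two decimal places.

SD = √134.56 = 11.60000
Spearman-Brown: r = 2(0.48) / (1 + 0.48) = 0.96000 / 1.48000 ≈ 0.64865
The standard error of measurement is 11.60000·√(1 − 0.64865) ≈ 11.60000·0.59275 ≈ 6.87589.
Margin = 1.96 · 6.87589 ≈ 13.47674
Upper bound: 46 + 13.47674 = 59.47674

59.48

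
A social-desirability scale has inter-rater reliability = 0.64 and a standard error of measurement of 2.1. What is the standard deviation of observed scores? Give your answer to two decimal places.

SD = SEM / √(1 − r) = 2.1 / √0.360 ≈ 2.1 / 0.600 ≈ 3.500

3.50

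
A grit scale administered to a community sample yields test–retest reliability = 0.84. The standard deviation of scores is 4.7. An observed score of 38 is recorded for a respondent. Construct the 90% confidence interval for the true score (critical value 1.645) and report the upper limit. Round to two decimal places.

SEM = 4.700 * √(1 − 0.840) = 4.700 * √0.160 ≈ 4.700 * 0.400 ≈ 1.880
Margin = 1.645 * 1.880 ≈ 3.093
Upper bound: 38 + 3.093 = 41.093

41.09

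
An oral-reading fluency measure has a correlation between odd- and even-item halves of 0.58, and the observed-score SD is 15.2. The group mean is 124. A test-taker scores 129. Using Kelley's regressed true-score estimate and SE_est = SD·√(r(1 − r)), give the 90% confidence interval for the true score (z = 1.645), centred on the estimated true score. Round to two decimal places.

Spearman-Brown: r = 2(0.58) / (1 + 0.58) = 1.16000 / 1.58000 ≈ 0.73418
Estimated true score = 0.73418×129 + (1 − 0.73418)×124 ≈ 127.67089
SE_est = 15.20000·√[r(1 − r)] ≈ 6.71491
CI = 127.67089 ± 1.645 × 6.71491 → [116.62486, 138.71691]

[116.62, 138.72]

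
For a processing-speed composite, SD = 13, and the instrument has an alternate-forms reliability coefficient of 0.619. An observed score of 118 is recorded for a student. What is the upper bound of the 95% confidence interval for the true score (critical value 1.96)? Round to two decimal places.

SEM = 13.0000·√(1 − 0.6190) ≃ 8.0243
1.96 · SEM ≃ 15.7276
Upper bound: 118 + 15.7276 = 133.7276

133.73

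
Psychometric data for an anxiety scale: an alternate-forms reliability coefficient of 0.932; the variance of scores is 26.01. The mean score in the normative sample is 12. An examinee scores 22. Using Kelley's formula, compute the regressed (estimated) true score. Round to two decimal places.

21.32

Estimated true score = 0.932×22 + (1 − 0.932)×12 ≈ 21.320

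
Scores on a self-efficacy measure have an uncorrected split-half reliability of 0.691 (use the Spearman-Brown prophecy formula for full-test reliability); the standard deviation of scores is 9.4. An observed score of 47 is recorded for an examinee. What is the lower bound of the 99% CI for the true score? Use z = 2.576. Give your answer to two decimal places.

36.65

Full-length reliability (Spearman-Brown) = 2(0.691)/(1+0.691) ≈ 0.81727
The standard error of measurement is 9.40000*√(1 − 0.81727) ≈ 9.40000*0.42747 ≈ 4.01823.
Half-width = 2.576*4.01823 ≈ 10.35097
Lower bound: 47 − 10.35097 = 36.64903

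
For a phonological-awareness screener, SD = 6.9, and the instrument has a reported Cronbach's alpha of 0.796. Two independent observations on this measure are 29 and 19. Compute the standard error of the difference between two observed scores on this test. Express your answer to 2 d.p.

4.41

SEM = 6.9000 × √(1 − 0.7960) = 6.9000 × √0.2040 ≈ 6.9000 × 0.4517 ≈ 3.1165
Standard error of the difference = 3.1165·√2 ≈ 4.4074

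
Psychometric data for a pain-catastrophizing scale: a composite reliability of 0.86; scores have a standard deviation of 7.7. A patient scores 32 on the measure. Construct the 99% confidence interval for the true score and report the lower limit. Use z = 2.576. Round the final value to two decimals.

SEM = 7.700 · √(1 − 0.860) = 7.700 · √0.140 ≈ 7.700 · 0.374 ≈ 2.881
Margin = 2.576 · 2.881 ≈ 7.422
Lower bound: 32 − 7.422 = 24.578

24.58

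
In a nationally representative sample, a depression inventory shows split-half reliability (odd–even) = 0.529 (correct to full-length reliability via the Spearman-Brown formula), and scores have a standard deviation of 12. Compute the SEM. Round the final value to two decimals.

Full-length reliability (Spearman-Brown) = 2(0.529)/(1+0.529) ≈ 0.692
SEM = 12.000·√(1 − 0.692) ≈ 6.660

6.66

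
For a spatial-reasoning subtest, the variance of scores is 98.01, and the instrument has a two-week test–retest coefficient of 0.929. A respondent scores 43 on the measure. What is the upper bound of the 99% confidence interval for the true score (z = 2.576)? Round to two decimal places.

49.80

SD = √98.01 ≈ 9.90000
The standard error of measurement is 9.90000*√(1 − 0.92900) ≈ 9.90000*0.26646 ≈ 2.63794.
Margin = 2.576 * 2.63794 ≈ 6.79532
Upper limit = 43 + 6.79532 ≈ 49.79532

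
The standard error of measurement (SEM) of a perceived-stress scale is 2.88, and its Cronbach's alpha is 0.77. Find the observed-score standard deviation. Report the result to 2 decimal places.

σ = SEM·(1 − r)^(−1/2) ≃ 2.88·2.0851 ≃ 6.0052

6.01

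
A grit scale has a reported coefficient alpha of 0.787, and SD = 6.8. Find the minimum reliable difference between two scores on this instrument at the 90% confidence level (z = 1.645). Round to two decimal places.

7.30

SEM = 6.800 · √(1 − 0.787) = 6.800 · √0.213 ≈ 6.800 · 0.462 ≈ 3.138
SE_diff = SEM · √2 ≈ 3.138 · 1.414 ≈ 4.438
Smallest detectable difference = 1.645·4.438 ≈ 7.301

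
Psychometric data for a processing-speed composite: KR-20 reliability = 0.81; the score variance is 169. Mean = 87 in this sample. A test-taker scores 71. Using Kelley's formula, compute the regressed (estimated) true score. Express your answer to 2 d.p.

T̂ = r·X + (1 − r)·M = 0.810×71 + 0.190×87 = 57.510 + 16.530 ≈ 74.040

74.04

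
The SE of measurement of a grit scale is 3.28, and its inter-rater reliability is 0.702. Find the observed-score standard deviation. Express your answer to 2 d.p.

SD = SEM / √(1 − r) = 3.28 / √0.298 ≈ 3.28 / 0.546 ≈ 6.008

6.01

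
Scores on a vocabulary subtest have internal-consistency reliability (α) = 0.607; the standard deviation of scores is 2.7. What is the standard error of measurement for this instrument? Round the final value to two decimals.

1.69

SEM = 2.70000·√(1 − 0.60700) ≈ 1.69262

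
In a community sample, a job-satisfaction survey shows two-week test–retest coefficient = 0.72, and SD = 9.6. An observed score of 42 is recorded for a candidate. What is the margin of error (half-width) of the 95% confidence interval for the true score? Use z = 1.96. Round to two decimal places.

9.96

The standard error of measurement is 9.600*√(1 − 0.720) ≈ 9.600*0.529 ≈ 5.080.
Half-width = 1.96*5.080 ≈ 9.956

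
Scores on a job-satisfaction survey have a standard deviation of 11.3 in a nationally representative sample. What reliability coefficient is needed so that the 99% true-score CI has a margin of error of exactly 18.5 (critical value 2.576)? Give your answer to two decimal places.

SEM needed = half-width / z = 18.5/2.576 ≈ 7.1817
r = 1 − (7.1817/11.3)² ≈ 1 − 0.4039 ≈ 0.5961

0.60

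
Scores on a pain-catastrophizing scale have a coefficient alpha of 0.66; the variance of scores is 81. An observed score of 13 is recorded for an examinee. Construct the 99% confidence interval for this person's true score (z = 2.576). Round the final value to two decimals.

SD = √81 = 9.000
SEM = 9.000×√(1 − 0.660) ≈ 5.248
2.576 × SEM ≈ 13.518
Interval: (-0.518, 26.518)

[-0.52, 26.52]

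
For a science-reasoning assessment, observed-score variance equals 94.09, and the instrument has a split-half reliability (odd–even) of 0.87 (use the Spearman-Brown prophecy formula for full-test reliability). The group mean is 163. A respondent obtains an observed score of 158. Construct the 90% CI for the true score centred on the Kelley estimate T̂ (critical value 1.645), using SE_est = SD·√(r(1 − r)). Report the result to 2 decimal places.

SD = √94.09 = 9.700
r_full = 2·0.87 / (1 + 0.87) ≈ 0.930
T̂ = 0.930(158) + 0.070(163) ≈ 158.348
SE_est = 9.700·√[r(1 − r)] ≈ 2.467
CI = 158.348 ± 1.645 × 2.467 → [154.289, 162.406]

[154.29, 162.41]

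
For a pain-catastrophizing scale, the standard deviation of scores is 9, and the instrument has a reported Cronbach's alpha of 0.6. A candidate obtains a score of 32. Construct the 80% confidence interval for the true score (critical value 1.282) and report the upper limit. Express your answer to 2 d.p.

The standard error of measurement is 9.0000·√(1 − 0.6000) ≈ 9.0000·0.6325 ≈ 5.6921.
Half-width = 1.282·5.6921 ≈ 7.2973
Upper bound: 32 + 7.2973 = 39.2973

39.30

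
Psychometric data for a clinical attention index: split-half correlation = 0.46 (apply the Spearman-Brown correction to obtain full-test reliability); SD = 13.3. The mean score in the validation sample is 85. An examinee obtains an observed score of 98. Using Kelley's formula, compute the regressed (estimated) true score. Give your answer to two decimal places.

93.19

Spearman-Brown: r = 2(0.46) / (1 + 0.46) = 0.92000 / 1.46000 ≈ 0.63014
T̂ = 0.63014(98) + 0.36986(85) ≈ 93.19178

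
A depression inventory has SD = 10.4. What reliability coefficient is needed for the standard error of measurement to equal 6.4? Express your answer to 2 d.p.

r = 1 − (SEM / SD)² = 1 − (6.400 / 10.4)² ≃ 1 − 0.379 ≃ 0.621

0.62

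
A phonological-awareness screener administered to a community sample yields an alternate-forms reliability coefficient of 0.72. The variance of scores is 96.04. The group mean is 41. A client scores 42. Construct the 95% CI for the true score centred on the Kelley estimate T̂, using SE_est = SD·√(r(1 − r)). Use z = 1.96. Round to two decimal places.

[33.10, 50.34]

SD = √96.04 = 9.8000
T̂ = r·X + (1 − r)·M = 0.7200·42 + 0.2800·41 = 30.2400 + 11.4800 ≈ 41.7200
SE_est = SD · √(r(1 − r)) = 9.8000 · √0.2016 ≈ 9.8000 · 0.4490 ≈ 4.4002
95% CI: 41.7200 ± 8.6244 ≈ (33.0956, 50.3444)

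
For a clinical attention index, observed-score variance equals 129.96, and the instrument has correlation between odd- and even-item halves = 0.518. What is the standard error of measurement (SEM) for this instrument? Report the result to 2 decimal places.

SD = √129.96 = 11.40000
Spearman-Brown: r = 2(0.518) / (1 + 0.518) = 1.03600 / 1.51800 ≈ 0.68248
SEM = 11.40000 × √(1 − 0.68248) = 11.40000 × √0.31752 ≈ 11.40000 × 0.56349 ≈ 6.42381

6.42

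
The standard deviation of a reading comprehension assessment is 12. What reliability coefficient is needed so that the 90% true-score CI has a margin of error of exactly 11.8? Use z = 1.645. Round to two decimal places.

0.64

SEM needed = half-width / z = 11.8/1.645 ≈ 7.1733
r = 1 − (SEM / SD)² = 1 − (7.1733 / 12)² ≈ 1 − 0.3573 ≈ 0.6427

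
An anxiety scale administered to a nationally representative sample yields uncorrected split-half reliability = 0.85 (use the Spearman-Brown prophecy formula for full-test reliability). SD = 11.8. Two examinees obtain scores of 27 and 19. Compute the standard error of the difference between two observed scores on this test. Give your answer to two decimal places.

4.75

Spearman-Brown: r = 2(0.85) / (1 + 0.85) = 1.70000 / 1.85000 ≈ 0.91892
SEM = 11.80000 × √(1 − 0.91892) = 11.80000 × √0.08108 ≈ 11.80000 × 0.28475 ≈ 3.36002
SE_diff = √2 × SEM ≈ 4.75178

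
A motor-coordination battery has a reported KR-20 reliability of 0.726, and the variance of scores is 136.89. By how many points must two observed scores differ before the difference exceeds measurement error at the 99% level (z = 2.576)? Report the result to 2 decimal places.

22.31

SD = √136.89 = 11.7000
SEM = 11.7000 · √(1 − 0.7260) = 11.7000 · √0.2740 ≈ 11.7000 · 0.5235 ≈ 6.1244
SE_diff = SEM · √2 ≈ 6.1244 · 1.4142 ≈ 8.6612
Minimum reliable difference = 2.576 · SE_diff ≈ 2.576 · 8.6612 ≈ 22.3112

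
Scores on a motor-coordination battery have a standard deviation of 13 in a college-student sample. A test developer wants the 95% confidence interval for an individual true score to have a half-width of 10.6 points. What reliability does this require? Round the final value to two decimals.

SEM needed = half-width / z = 10.6/1.96 ≃ 5.408
Required reliability = 1 − (SEM/SD)² = 1 − 0.173 ≃ 0.827

0.83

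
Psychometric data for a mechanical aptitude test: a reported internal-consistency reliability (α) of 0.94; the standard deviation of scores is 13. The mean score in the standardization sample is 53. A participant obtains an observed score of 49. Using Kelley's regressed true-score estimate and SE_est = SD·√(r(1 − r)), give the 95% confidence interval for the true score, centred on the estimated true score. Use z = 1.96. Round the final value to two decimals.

Estimated true score = 0.94000·49 + (1 − 0.94000)·53 ≈ 49.24000
SE_est = 13.00000·√(0.94000·0.06000) ≈ 3.08733
95% CI: 49.24000 ± 6.05116 ≈ (43.18884, 55.29116)

[43.19, 55.29]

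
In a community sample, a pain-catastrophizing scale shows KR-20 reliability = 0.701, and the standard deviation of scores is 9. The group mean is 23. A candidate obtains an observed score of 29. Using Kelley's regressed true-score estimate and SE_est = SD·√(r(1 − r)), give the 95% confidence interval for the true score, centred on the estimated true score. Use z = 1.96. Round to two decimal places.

[19.13, 35.28]

Estimated true score = 0.7010*29 + (1 − 0.7010)*23 ≈ 27.2060
SE_est = SD * √(r(1 − r)) = 9.0000 * √0.2096 ≈ 9.0000 * 0.4578 ≈ 4.1204
95% CI: 27.2060 ± 8.0759 ≈ (19.1301, 35.2819)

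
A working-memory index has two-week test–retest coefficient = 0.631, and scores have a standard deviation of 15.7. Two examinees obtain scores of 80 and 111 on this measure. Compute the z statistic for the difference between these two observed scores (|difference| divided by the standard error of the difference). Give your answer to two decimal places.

2.30

SEM = 15.70000×√(1 − 0.63100) ≈ 9.53702
SE_diff = SEM × √2 ≈ 9.53702 × 1.41421 ≈ 13.48739
z = |80 − 111| / 13.48739 = 31 / 13.48739 ≈ 2.29844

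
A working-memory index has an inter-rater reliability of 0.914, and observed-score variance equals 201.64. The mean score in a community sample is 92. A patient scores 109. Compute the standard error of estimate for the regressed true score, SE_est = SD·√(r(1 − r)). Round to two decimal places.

3.98

σ = 201.64^(1/2) = 14.20000
SE_est = SD × √(r(1 − r)) = 14.20000 × √0.07860 ≈ 14.20000 × 0.28036 ≈ 3.98117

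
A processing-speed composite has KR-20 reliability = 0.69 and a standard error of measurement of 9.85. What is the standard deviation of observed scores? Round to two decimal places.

17.69

σ = SEM·(1 − r)^(−1/2) ≈ 9.85*1.796 ≈ 17.691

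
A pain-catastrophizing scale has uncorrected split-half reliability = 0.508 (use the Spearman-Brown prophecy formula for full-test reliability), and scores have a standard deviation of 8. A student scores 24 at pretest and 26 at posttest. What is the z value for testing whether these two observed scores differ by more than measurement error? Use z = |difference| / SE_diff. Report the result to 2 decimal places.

0.31

Spearman-Brown: r = 2(0.508) / (1 + 0.508) = 1.016 / 1.508 ≃ 0.674
SEM = 8.000 * √(1 − 0.674) = 8.000 * √0.326 ≃ 8.000 * 0.571 ≃ 4.570
SE_diff = √2 * SEM ≃ 6.462
z = 2 / 6.462 ≃ 0.309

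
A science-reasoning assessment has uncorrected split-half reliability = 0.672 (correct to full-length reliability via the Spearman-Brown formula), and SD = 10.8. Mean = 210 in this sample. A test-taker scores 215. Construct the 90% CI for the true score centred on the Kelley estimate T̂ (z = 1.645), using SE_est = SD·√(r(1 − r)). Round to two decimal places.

Spearman-Brown: r = 2(0.672) / (1 + 0.672) = 1.3440 / 1.6720 ≈ 0.8038
T̂ = 0.8038(215) + 0.1962(210) ≈ 214.0191
SE_est = 10.8000·√[r(1 − r)] ≈ 4.2887
CI = 214.0191 ± 1.645 × 4.2887 → [206.9643, 221.0740]

[206.96, 221.07]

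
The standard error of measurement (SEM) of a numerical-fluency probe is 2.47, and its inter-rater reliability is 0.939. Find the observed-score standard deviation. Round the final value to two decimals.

SD = 2.47 / √(1 − 0.939) ≈ 10.001

10.00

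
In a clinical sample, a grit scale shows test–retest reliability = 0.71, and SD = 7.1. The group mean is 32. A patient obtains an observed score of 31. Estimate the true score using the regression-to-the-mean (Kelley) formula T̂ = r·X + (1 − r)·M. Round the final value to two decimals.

31.29

Estimated true score = 0.7100*31 + (1 − 0.7100)*32 ≈ 31.2900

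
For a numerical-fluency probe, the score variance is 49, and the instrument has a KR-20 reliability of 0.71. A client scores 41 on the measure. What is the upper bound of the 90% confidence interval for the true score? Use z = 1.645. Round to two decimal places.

47.20

σ = 49^(1/2) = 7.00000
SEM = 7.00000·√(1 − 0.71000) ≈ 3.76962
Half-width = 1.645·3.76962 ≈ 6.20102
Upper bound: 41 + 6.20102 = 47.20102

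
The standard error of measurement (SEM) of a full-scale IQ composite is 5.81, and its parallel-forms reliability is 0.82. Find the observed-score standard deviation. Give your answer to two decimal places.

SD = SEM / √(1 − r) = 5.81 / √0.1800 ≈ 5.81 / 0.4243 ≈ 13.6943

13.69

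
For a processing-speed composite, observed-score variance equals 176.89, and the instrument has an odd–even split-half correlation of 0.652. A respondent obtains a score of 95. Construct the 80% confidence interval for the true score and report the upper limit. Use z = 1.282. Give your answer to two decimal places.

102.83

σ = 176.89^(1/2) = 13.3000
Full-length reliability (Spearman-Brown) = 2(0.652)/(1+0.652) ≃ 0.7893
The standard error of measurement is 13.3000×√(1 − 0.7893) ≃ 13.3000×0.4590 ≃ 6.1043.
Half-width = 1.282×6.1043 ≃ 7.8257
Upper bound: 95 + 7.8257 = 102.8257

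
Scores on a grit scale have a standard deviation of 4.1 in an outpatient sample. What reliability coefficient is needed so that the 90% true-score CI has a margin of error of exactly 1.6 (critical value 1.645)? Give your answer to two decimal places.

SEM needed = half-width / z = 1.6/1.645 ≃ 0.973
r = 1 − (0.973/4.1)² ≃ 1 − 0.056 ≃ 0.944

0.94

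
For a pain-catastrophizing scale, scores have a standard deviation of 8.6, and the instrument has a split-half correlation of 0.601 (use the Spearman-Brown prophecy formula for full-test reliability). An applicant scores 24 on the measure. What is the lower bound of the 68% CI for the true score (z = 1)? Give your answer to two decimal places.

Full-length reliability (Spearman-Brown) = 2(0.601)/(1+0.601) ≃ 0.751
SEM = 8.600 * √(1 − 0.751) = 8.600 * √0.249 ≃ 8.600 * 0.499 ≃ 4.293
1 * SEM ≃ 4.293
Lower bound: 24 − 4.293 = 19.707

19.71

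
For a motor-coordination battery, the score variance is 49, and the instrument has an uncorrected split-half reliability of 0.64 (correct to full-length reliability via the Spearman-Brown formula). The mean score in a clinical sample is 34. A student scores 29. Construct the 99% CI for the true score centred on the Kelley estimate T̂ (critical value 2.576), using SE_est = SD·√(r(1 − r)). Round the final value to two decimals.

SD = √49 ≈ 7.000
Full-length reliability (Spearman-Brown) = 2(0.64)/(1+0.64) ≈ 0.780
Estimated true score = 0.780×29 + (1 − 0.780)×34 ≈ 30.098
SE_est = SD × √(r(1 − r)) = 7.000 × √0.171 ≈ 7.000 × 0.414 ≈ 2.897
CI = 30.098 ± 2.576 × 2.897 → [22.634, 37.561]

[22.63, 37.56]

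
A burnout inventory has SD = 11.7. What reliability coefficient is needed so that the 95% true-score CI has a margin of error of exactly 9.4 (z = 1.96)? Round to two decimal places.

0.83

Required SEM = 9.4 / 1.96 ≈ 4.796
r = 1 − (SEM / SD)² = 1 − (4.796 / 11.7)² ≈ 1 − 0.168 ≈ 0.832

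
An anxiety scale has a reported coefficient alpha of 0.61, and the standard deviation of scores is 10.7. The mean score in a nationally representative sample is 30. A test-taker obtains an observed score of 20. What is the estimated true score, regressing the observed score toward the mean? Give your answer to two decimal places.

T̂ = r·X + (1 − r)·M = 0.610·20 + 0.390·30 = 12.200 + 11.700 ≈ 23.900

23.90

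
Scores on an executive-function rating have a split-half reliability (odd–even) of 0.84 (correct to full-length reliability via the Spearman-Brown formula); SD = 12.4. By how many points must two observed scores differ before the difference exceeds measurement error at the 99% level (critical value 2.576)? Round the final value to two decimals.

Full-length reliability (Spearman-Brown) = 2(0.84)/(1+0.84) ≈ 0.9130
SEM = 12.4000·√(1 − 0.9130) ≈ 3.6566
Standard error of the difference = 3.6566·√2 ≈ 5.1712
Minimum reliable difference = 2.576 · SE_diff ≈ 2.576 · 5.1712 ≈ 13.3209

13.32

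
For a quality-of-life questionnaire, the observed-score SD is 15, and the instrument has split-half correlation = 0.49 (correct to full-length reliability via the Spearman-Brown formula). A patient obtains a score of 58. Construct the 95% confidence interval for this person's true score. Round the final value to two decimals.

r_full = 2·0.49 / (1 + 0.49) ≃ 0.65772
SEM = 15.00000×√(1 − 0.65772) ≃ 8.77573
Half-width = 1.96×8.77573 ≃ 17.20043
95% CI: 58 ± 17.20043 = [40.79957, 75.20043]

[40.80, 75.20]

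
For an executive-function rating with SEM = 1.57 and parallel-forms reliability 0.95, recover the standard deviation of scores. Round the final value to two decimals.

σ = SEM·(1 − r)^(−1/2) ≈ 1.57*4.472 ≈ 7.021

7.02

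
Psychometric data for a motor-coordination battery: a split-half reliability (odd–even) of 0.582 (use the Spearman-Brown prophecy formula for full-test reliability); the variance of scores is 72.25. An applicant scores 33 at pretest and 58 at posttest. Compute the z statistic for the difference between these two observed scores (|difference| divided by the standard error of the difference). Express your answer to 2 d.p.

SD = √72.25 = 8.500
Full-length reliability (Spearman-Brown) = 2(0.582)/(1+0.582) ≈ 0.736
The standard error of measurement is 8.500×√(1 − 0.736) ≈ 8.500×0.514 ≈ 4.369.
SE_diff = SEM × √2 ≈ 4.369 × 1.414 ≈ 6.179
z = 25 / 6.179 ≈ 4.046

4.05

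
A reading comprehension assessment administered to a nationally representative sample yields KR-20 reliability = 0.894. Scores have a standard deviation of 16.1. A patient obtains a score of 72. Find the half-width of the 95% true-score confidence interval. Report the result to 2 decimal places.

10.27

SEM = 16.100*√(1 − 0.894) ≈ 5.242
Half-width = 1.96*5.242 ≈ 10.274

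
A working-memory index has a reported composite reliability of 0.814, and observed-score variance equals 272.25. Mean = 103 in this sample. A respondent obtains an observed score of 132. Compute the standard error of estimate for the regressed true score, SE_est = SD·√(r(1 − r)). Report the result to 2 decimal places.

SD = √272.25 = 16.50000
SE_est = SD * √(r(1 − r)) = 16.50000 * √0.15140 ≈ 16.50000 * 0.38911 ≈ 6.42026

6.42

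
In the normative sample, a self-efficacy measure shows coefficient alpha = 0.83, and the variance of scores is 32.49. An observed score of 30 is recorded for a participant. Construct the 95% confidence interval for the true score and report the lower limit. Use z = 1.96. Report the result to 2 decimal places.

σ = 32.49^(1/2) = 5.70000
SEM = 5.70000 × √(1 − 0.83000) = 5.70000 × √0.17000 ≃ 5.70000 × 0.41231 ≃ 2.35017
Margin = 1.96 × 2.35017 ≃ 4.60633
Lower bound: 30 − 4.60633 = 25.39367

25.39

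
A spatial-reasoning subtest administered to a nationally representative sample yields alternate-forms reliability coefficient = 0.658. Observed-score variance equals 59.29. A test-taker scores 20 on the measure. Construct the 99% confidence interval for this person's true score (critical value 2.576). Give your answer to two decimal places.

[8.40, 31.60]

SD = √59.29 = 7.700
SEM = 7.700 · √(1 − 0.658) = 7.700 · √0.342 ≃ 7.700 · 0.585 ≃ 4.503
Half-width = 2.576·4.503 ≃ 11.600
99% CI: 20 ± 11.600 = [8.400, 31.600]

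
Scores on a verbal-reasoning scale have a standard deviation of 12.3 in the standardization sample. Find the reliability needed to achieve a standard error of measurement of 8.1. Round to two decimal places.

0.57

r = 1 − (SEM / SD)² = 1 − (8.1000 / 12.3)² ≃ 1 − 0.4337 ≃ 0.5663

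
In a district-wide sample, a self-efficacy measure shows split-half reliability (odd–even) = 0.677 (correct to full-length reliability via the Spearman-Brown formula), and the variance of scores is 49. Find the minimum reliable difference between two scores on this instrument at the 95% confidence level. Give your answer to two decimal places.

σ = 49^(1/2) = 7.000
Full-length reliability (Spearman-Brown) = 2(0.677)/(1+0.677) ≈ 0.807
SEM = 7.000 × √(1 − 0.807) = 7.000 × √0.193 ≈ 7.000 × 0.439 ≈ 3.072
SE_diff = SEM × √2 ≈ 3.072 × 1.414 ≈ 4.345
Minimum reliable difference = 1.96 × SE_diff ≈ 1.96 × 4.345 ≈ 8.515

8.52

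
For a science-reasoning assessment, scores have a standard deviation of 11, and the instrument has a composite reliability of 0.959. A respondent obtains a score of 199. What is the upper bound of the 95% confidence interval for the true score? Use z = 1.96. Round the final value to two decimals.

SEM = 11.000*√(1 − 0.959) ≈ 2.227
Half-width = 1.96*2.227 ≈ 4.366
Upper bound: 199 + 4.366 = 203.366

203.37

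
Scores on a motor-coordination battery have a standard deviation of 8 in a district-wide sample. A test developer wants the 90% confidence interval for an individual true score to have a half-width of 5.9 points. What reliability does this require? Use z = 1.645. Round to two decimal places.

Required SEM = 5.9 / 1.645 ≈ 3.58663
r = 1 − (3.58663/8)² ≈ 1 − 0.20100 ≈ 0.79900

0.80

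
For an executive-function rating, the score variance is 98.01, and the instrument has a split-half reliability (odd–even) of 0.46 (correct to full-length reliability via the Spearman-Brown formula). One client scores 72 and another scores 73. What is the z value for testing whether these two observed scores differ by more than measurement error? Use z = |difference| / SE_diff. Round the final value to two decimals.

SD = √98.01 ≈ 9.900
Full-length reliability (Spearman-Brown) = 2(0.46)/(1+0.46) ≈ 0.630
SEM = 9.900 × √(1 − 0.630) = 9.900 × √0.370 ≈ 9.900 × 0.608 ≈ 6.021
SE_diff = √2 × SEM ≈ 8.515
z = |72 − 73| / 8.515 = 1 / 8.515 ≈ 0.117

0.12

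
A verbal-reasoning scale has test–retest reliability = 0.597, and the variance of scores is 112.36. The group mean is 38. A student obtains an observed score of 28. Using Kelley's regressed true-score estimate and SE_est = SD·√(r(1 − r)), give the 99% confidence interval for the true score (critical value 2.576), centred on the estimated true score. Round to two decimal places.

[18.64, 45.42]

σ = 112.36^(1/2) = 10.60000
T̂ = 0.59700(28) + 0.40300(38) ≈ 32.03000
SE_est = SD × √(r(1 − r)) = 10.60000 × √0.24059 ≈ 10.60000 × 0.49050 ≈ 5.19931
99% CI: 32.03000 ± 13.39342 ≈ (18.63658, 45.42342)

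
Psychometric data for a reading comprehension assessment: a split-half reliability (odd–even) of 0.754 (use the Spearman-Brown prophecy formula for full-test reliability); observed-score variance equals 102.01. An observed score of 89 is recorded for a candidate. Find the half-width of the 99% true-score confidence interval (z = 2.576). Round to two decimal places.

9.74

SD = √102.01 = 10.100
Full-length reliability (Spearman-Brown) = 2(0.754)/(1+0.754) ≈ 0.860
SEM = 10.100 · √(1 − 0.860) = 10.100 · √0.140 ≈ 10.100 · 0.375 ≈ 3.782
Half-width = 2.576·3.782 ≈ 9.744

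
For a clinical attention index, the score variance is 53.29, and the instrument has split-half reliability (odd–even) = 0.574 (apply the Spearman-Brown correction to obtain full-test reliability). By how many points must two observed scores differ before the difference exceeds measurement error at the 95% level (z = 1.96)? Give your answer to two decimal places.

10.53

SD = √53.29 ≈ 7.30000
Full-length reliability (Spearman-Brown) = 2(0.574)/(1+0.574) ≈ 0.72935
SEM = 7.30000 * √(1 − 0.72935) = 7.30000 * √0.27065 ≈ 7.30000 * 0.52024 ≈ 3.79774
SE_diff = √2 * SEM ≈ 5.37082
Smallest detectable difference = 1.96*5.37082 ≈ 10.52680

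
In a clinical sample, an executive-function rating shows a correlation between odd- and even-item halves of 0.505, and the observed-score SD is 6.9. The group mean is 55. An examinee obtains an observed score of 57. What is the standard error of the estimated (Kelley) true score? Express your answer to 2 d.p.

3.24

Spearman-Brown: r = 2(0.505) / (1 + 0.505) = 1.0100 / 1.5050 ≈ 0.6711
SE_est = SD · √(r(1 − r)) = 6.9000 · √0.2207 ≈ 6.9000 · 0.4698 ≈ 3.2417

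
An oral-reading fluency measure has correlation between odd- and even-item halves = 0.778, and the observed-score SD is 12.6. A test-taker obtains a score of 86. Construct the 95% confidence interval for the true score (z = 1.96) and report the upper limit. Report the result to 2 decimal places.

94.73

Spearman-Brown: r = 2(0.778) / (1 + 0.778) = 1.5560 / 1.7780 ≈ 0.8751
The standard error of measurement is 12.6000*√(1 − 0.8751) ≈ 12.6000*0.3534 ≈ 4.4523.
Half-width = 1.96*4.4523 ≈ 8.7264
Upper bound: 86 + 8.7264 = 94.7264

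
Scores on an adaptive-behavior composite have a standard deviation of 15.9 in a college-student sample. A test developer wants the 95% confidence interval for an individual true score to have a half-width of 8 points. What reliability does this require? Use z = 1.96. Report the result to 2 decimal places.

0.93

SEM needed = half-width / z = 8/1.96 ≈ 4.0816
Required reliability = 1 − (SEM/SD)² = 1 − 0.0659 ≈ 0.9341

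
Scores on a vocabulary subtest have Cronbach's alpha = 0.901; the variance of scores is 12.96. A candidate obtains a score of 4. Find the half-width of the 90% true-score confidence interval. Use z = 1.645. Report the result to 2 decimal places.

1.86

SD = √12.96 = 3.6000
SEM = 3.6000×√(1 − 0.9010) ≈ 1.1327
Margin = 1.645 × 1.1327 ≈ 1.8633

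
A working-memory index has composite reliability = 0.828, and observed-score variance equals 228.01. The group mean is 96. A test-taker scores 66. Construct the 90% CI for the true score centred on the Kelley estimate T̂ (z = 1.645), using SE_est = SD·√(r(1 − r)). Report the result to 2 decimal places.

[61.79, 80.53]

SD = √228.01 ≃ 15.1000
T̂ = 0.8280(66) + 0.1720(96) ≃ 71.1600
SE_est = SD × √(r(1 − r)) = 15.1000 × √0.1424 ≃ 15.1000 × 0.3774 ≃ 5.6984
90% CI: 71.1600 ± 9.3739 ≃ (61.7861, 80.5339)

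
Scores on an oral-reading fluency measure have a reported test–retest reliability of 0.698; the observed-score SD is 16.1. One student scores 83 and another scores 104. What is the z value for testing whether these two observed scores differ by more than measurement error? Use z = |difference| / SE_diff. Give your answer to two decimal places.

SEM = 16.10000 * √(1 − 0.69800) = 16.10000 * √0.30200 ≈ 16.10000 * 0.54955 ≈ 8.84768
Standard error of the difference = 8.84768·√2 ≈ 12.51251
z = |83 − 104| / 12.51251 = 21 / 12.51251 ≈ 1.67832

1.68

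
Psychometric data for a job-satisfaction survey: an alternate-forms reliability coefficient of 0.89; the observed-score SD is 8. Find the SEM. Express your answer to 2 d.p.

The standard error of measurement is 8.000×√(1 − 0.890) ≈ 8.000×0.332 ≈ 2.653.

2.65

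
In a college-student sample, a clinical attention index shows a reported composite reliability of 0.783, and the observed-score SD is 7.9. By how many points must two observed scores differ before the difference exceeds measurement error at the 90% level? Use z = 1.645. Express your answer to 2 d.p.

SEM = 7.90000 * √(1 − 0.78300) = 7.90000 * √0.21700 ≃ 7.90000 * 0.46583 ≃ 3.68008
Standard error of the difference = 3.68008·√2 ≃ 5.20442
Minimum reliable difference = 1.645 * SE_diff ≃ 1.645 * 5.20442 ≃ 8.56126

8.56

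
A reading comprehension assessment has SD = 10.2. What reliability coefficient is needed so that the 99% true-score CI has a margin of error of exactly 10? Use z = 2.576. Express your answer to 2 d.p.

0.86

Required SEM = 10 / 2.576 ≈ 3.8820
Required reliability = 1 − (SEM/SD)² = 1 − 0.1448 ≈ 0.8552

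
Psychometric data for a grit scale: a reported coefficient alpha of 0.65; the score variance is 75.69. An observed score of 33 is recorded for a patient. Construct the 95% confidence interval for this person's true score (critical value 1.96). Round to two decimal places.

SD = √75.69 = 8.700
SEM = 8.700 * √(1 − 0.650) = 8.700 * √0.350 ≈ 8.700 * 0.592 ≈ 5.147
Margin = 1.96 * 5.147 ≈ 10.088
Interval: (22.912, 43.088)

[22.91, 43.09]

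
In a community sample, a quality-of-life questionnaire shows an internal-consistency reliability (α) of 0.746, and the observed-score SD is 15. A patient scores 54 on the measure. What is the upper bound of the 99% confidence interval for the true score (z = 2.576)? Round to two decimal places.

SEM = 15.00000×√(1 − 0.74600) ≈ 7.55976
2.576 × SEM ≈ 19.47395
Upper limit = 54 + 19.47395 ≈ 73.47395

73.47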